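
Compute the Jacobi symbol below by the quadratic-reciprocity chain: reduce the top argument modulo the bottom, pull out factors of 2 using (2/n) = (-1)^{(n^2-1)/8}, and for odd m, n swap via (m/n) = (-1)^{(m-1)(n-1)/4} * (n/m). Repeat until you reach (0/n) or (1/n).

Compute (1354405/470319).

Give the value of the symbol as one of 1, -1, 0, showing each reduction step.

-1

(1354405/470319) = (413767/470319)   [reduce mod 470319]
reciprocity: (413767/470319) = -1·(470319/413767) since 413767 mod 4 = 3, 470319 mod 4 = 3; sign now -1
(470319/413767) = (56552/413767)   [reduce mod 413767]
56552 = 2^3·7069; (2/413767) = +1 since 413767 mod 8 = 7, so (56552/413767) = (+1)^3·(7069/413767); sign now -1
reciprocity: (7069/413767) = +1·(413767/7069) since 7069 mod 4 = 1, 413767 mod 4 = 3; sign now -1
(413767/7069) = (3765/7069)   [reduce mod 7069]
reciprocity: (3765/7069) = +1·(7069/3765) since 3765 mod 4 = 1, 7069 mod 4 = 1; sign now -1
(7069/3765) = (3304/3765)   [reduce mod 3765]
3304 = 2^3·413; (2/3765) = -1 since 3765 mod 8 = 5, so (3304/3765) = (-1)^3·(413/3765); sign now +1
reciprocity: (413/3765) = +1·(3765/413) since 413 mod 4 = 1, 3765 mod 4 = 1; sign now +1
(3765/413) = (48/413)   [reduce mod 413]
48 = 2^4·3; (2/413) = -1 since 413 mod 8 = 5, so (48/413) = (-1)^4·(3/413); sign now +1
reciprocity: (3/413) = +1·(413/3) since 3 mod 4 = 3, 413 mod 4 = 1; sign now +1
(413/3) = (2/3)   [reduce mod 3]
2 = 2^1·1; (2/3) = -1 since 3 mod 8 = 3, so (2/3) = (-1)^1·(1/3); sign now -1
(1/3) = 1; final value = sign = -1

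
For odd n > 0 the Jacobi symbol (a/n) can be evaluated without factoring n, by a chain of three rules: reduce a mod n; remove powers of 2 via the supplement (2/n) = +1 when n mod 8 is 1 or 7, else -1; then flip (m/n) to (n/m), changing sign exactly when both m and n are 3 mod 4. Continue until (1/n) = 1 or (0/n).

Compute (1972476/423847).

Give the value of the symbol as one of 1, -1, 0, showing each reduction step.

(1972476/423847): 1972476 mod 423847 = 277088, so (1972476/423847) = (277088/423847)
factor out 2^5: 277088 = 2^5·8659; with 423847 mod 8 = 7, (2/423847) = +1; sign now +1; continue with (8659/423847)
flip (8659/423847) -> (423847/8659): both odd, 8659 mod 4 = 3, 423847 mod 4 = 3, so the flip contributes -1; sign now -1
(423847/8659): 423847 mod 8659 = 8215, so (423847/8659) = (8215/8659)
flip (8215/8659) -> (8659/8215): both odd, 8215 mod 4 = 3, 8659 mod 4 = 3, so the flip contributes -1; sign now +1
(8659/8215): 8659 mod 8215 = 444, so (8659/8215) = (444/8215)
factor out 2^2: 444 = 2^2·111; with 8215 mod 8 = 7, (2/8215) = +1; sign now +1; continue with (111/8215)
flip (111/8215) -> (8215/111): both odd, 111 mod 4 = 3, 8215 mod 4 = 3, so the flip contributes -1; sign now -1
(8215/111): 8215 mod 111 = 1, so (8215/111) = (1/111)
reached (1/111) = 1, so the symbol is -1

-1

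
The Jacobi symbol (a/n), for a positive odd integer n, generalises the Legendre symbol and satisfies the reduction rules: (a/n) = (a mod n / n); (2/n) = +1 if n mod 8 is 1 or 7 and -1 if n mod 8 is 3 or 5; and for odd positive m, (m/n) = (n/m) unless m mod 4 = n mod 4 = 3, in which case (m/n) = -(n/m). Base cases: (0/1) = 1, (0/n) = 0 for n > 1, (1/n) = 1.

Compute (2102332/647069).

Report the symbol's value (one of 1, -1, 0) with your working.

(2102332/647069) = (161125/647069)   [reduce mod 647069]
reciprocity: (161125/647069) = +1·(647069/161125) since 161125 mod 4 = 1, 647069 mod 4 = 1; sign now +1
(647069/161125) = (2569/161125)   [reduce mod 161125]
reciprocity: (2569/161125) = +1·(161125/2569) since 2569 mod 4 = 1, 161125 mod 4 = 1; sign now +1
(161125/2569) = (1847/2569)   [reduce mod 2569]
reciprocity: (1847/2569) = +1·(2569/1847) since 1847 mod 4 = 3, 2569 mod 4 = 1; sign now +1
(2569/1847) = (722/1847)   [reduce mod 1847]
722 = 2^1·361; (2/1847) = +1 since 1847 mod 8 = 7, so (722/1847) = (+1)^1·(361/1847); sign now +1
reciprocity: (361/1847) = +1·(1847/361) since 361 mod 4 = 1, 1847 mod 4 = 3; sign now +1
(1847/361) = (42/361)   [reduce mod 361]
42 = 2^1·21; (2/361) = +1 since 361 mod 8 = 1, so (42/361) = (+1)^1·(21/361); sign now +1
reciprocity: (21/361) = +1·(361/21) since 21 mod 4 = 1, 361 mod 4 = 1; sign now +1
(361/21) = (4/21)   [reduce mod 21]
4 = 2^2·1; (2/21) = -1 since 21 mod 8 = 5, so (4/21) = (-1)^2·(1/21); sign now +1
(1/21) = 1; final value = sign = +1

1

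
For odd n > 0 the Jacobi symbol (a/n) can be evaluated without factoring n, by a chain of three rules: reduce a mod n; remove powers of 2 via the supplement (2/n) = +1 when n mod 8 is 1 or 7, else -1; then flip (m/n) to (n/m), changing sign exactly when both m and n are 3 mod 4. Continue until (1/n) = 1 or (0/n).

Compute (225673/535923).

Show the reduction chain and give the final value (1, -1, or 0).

flip (225673/535923) -> (535923/225673): both odd, 225673 mod 4 = 1, 535923 mod 4 = 3, so the flip contributes +1; sign now +1
(535923/225673): 535923 mod 225673 = 84577, so (535923/225673) = (84577/225673)
flip (84577/225673) -> (225673/84577): both odd, 84577 mod 4 = 1, 225673 mod 4 = 1, so the flip contributes +1; sign now +1
(225673/84577): 225673 mod 84577 = 56519, so (225673/84577) = (56519/84577)
flip (56519/84577) -> (84577/56519): both odd, 56519 mod 4 = 3, 84577 mod 4 = 1, so the flip contributes +1; sign now +1
(84577/56519): 84577 mod 56519 = 28058, so (84577/56519) = (28058/56519)
factor out 2^1: 28058 = 2^1·14029; with 56519 mod 8 = 7, (2/56519) = +1; sign now +1; continue with (14029/56519)
flip (14029/56519) -> (56519/14029): both odd, 14029 mod 4 = 1, 56519 mod 4 = 3, so the flip contributes +1; sign now +1
(56519/14029): 56519 mod 14029 = 403, so (56519/14029) = (403/14029)
flip (403/14029) -> (14029/403): both odd, 403 mod 4 = 3, 14029 mod 4 = 1, so the flip contributes +1; sign now +1
(14029/403): 14029 mod 403 = 327, so (14029/403) = (327/403)
flip (327/403) -> (403/327): both odd, 327 mod 4 = 3, 403 mod 4 = 3, so the flip contributes -1; sign now -1
(403/327): 403 mod 327 = 76, so (403/327) = (76/327)
factor out 2^2: 76 = 2^2·19; with 327 mod 8 = 7, (2/327) = +1; sign now -1; continue with (19/327)
flip (19/327) -> (327/19): both odd, 19 mod 4 = 3, 327 mod 4 = 3, so the flip contributes -1; sign now +1
(327/19): 327 mod 19 = 4, so (327/19) = (4/19)
factor out 2^2: 4 = 2^2·1; with 19 mod 8 = 3, (2/19) = -1; sign now +1; continue with (1/19)
reached (1/19) = 1, so the symbol is +1

1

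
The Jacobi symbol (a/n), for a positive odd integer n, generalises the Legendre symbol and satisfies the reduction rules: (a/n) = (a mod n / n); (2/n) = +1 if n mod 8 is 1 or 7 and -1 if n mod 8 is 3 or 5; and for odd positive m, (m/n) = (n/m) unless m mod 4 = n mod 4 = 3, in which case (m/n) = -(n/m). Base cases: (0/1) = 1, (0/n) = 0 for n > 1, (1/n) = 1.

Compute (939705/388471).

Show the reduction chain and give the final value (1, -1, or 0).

(939705/388471) = (162763/388471)   [reduce mod 388471]
reciprocity: (162763/388471) = -1·(388471/162763) since 162763 mod 4 = 3, 388471 mod 4 = 3; sign now -1
(388471/162763) = (62945/162763)   [reduce mod 162763]
reciprocity: (62945/162763) = +1·(162763/62945) since 62945 mod 4 = 1, 162763 mod 4 = 3; sign now -1
(162763/62945) = (36873/62945)   [reduce mod 62945]
reciprocity: (36873/62945) = +1·(62945/36873) since 36873 mod 4 = 1, 62945 mod 4 = 1; sign now -1
(62945/36873) = (26072/36873)   [reduce mod 36873]
26072 = 2^3·3259; (2/36873) = +1 since 36873 mod 8 = 1, so (26072/36873) = (+1)^3·(3259/36873); sign now -1
reciprocity: (3259/36873) = +1·(36873/3259) since 3259 mod 4 = 3, 36873 mod 4 = 1; sign now -1
(36873/3259) = (1024/3259)   [reduce mod 3259]
1024 = 2^10·1; (2/3259) = -1 since 3259 mod 8 = 3, so (1024/3259) = (-1)^10·(1/3259); sign now -1
(1/3259) = 1; final value = sign = -1

-1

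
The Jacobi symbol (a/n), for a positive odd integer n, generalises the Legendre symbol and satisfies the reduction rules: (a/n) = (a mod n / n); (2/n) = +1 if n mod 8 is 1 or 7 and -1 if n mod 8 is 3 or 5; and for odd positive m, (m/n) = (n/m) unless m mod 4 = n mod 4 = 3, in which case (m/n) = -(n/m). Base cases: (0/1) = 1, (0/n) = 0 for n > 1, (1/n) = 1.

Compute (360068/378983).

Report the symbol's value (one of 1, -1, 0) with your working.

-1

factor out 2^2: 360068 = 2^2·90017; with 378983 mod 8 = 7, (2/378983) = +1; sign now +1; continue with (90017/378983)
flip (90017/378983) -> (378983/90017): both odd, 90017 mod 4 = 1, 378983 mod 4 = 3, so the flip contributes +1; sign now +1
(378983/90017): 378983 mod 90017 = 18915, so (378983/90017) = (18915/90017)
flip (18915/90017) -> (90017/18915): both odd, 18915 mod 4 = 3, 90017 mod 4 = 1, so the flip contributes +1; sign now +1
(90017/18915): 90017 mod 18915 = 14357, so (90017/18915) = (14357/18915)
flip (14357/18915) -> (18915/14357): both odd, 14357 mod 4 = 1, 18915 mod 4 = 3, so the flip contributes +1; sign now +1
(18915/14357): 18915 mod 14357 = 4558, so (18915/14357) = (4558/14357)
factor out 2^1: 4558 = 2^1·2279; with 14357 mod 8 = 5, (2/14357) = -1; sign now -1; continue with (2279/14357)
flip (2279/14357) -> (14357/2279): both odd, 2279 mod 4 = 3, 14357 mod 4 = 1, so the flip contributes +1; sign now -1
(14357/2279): 14357 mod 2279 = 683, so (14357/2279) = (683/2279)
flip (683/2279) -> (2279/683): both odd, 683 mod 4 = 3, 2279 mod 4 = 3, so the flip contributes -1; sign now +1
(2279/683): 2279 mod 683 = 230, so (2279/683) = (230/683)
factor out 2^1: 230 = 2^1·115; with 683 mod 8 = 3, (2/683) = -1; sign now -1; continue with (115/683)
flip (115/683) -> (683/115): both odd, 115 mod 4 = 3, 683 mod 4 = 3, so the flip contributes -1; sign now +1
(683/115): 683 mod 115 = 108, so (683/115) = (108/115)
factor out 2^2: 108 = 2^2·27; with 115 mod 8 = 3, (2/115) = -1; sign now +1; continue with (27/115)
flip (27/115) -> (115/27): both odd, 27 mod 4 = 3, 115 mod 4 = 3, so the flip contributes -1; sign now -1
(115/27): 115 mod 27 = 7, so (115/27) = (7/27)
flip (7/27) -> (27/7): both odd, 7 mod 4 = 3, 27 mod 4 = 3, so the flip contributes -1; sign now +1
(27/7): 27 mod 7 = 6, so (27/7) = (6/7)
factor out 2^1: 6 = 2^1·3; with 7 mod 8 = 7, (2/7) = +1; sign now +1; continue with (3/7)
flip (3/7) -> (7/3): both odd, 3 mod 4 = 3, 7 mod 4 = 3, so the flip contributes -1; sign now -1
(7/3): 7 mod 3 = 1, so (7/3) = (1/3)
reached (1/3) = 1, so the symbol is -1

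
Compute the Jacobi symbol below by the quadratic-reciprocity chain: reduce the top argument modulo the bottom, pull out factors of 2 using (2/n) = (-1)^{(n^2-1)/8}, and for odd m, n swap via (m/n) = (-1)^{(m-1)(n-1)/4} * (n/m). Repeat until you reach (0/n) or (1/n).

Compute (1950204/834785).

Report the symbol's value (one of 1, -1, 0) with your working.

-1

(1950204/834785): 1950204 mod 834785 = 280634, so (1950204/834785) = (280634/834785)
factor out 2^1: 280634 = 2^1·140317; with 834785 mod 8 = 1, (2/834785) = +1; sign now +1; continue with (140317/834785)
flip (140317/834785) -> (834785/140317): both odd, 140317 mod 4 = 1, 834785 mod 4 = 1, so the flip contributes +1; sign now +1
(834785/140317): 834785 mod 140317 = 133200, so (834785/140317) = (133200/140317)
factor out 2^4: 133200 = 2^4·8325; with 140317 mod 8 = 5, (2/140317) = -1; sign now +1; continue with (8325/140317)
flip (8325/140317) -> (140317/8325): both odd, 8325 mod 4 = 1, 140317 mod 4 = 1, so the flip contributes +1; sign now +1
(140317/8325): 140317 mod 8325 = 7117, so (140317/8325) = (7117/8325)
flip (7117/8325) -> (8325/7117): both odd, 7117 mod 4 = 1, 8325 mod 4 = 1, so the flip contributes +1; sign now +1
(8325/7117): 8325 mod 7117 = 1208, so (8325/7117) = (1208/7117)
factor out 2^3: 1208 = 2^3·151; with 7117 mod 8 = 5, (2/7117) = -1; sign now -1; continue with (151/7117)
flip (151/7117) -> (7117/151): both odd, 151 mod 4 = 3, 7117 mod 4 = 1, so the flip contributes +1; sign now -1
(7117/151): 7117 mod 151 = 20, so (7117/151) = (20/151)
factor out 2^2: 20 = 2^2·5; with 151 mod 8 = 7, (2/151) = +1; sign now -1; continue with (5/151)
flip (5/151) -> (151/5): both odd, 5 mod 4 = 1, 151 mod 4 = 3, so the flip contributes +1; sign now -1
(151/5): 151 mod 5 = 1, so (151/5) = (1/5)
reached (1/5) = 1, so the symbol is -1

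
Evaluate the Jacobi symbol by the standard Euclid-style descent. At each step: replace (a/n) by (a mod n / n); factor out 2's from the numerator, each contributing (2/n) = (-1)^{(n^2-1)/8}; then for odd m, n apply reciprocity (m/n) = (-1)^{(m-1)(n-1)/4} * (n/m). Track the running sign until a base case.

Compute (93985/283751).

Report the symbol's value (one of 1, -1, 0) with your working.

1

flip (93985/283751) -> (283751/93985): both odd, 93985 mod 4 = 1, 283751 mod 4 = 3, so the flip contributes +1; sign now +1
(283751/93985): 283751 mod 93985 = 1796, so (283751/93985) = (1796/93985)
factor out 2^2: 1796 = 2^2·449; with 93985 mod 8 = 1, (2/93985) = +1; sign now +1; continue with (449/93985)
flip (449/93985) -> (93985/449): both odd, 449 mod 4 = 1, 93985 mod 4 = 1, so the flip contributes +1; sign now +1
(93985/449): 93985 mod 449 = 144, so (93985/449) = (144/449)
factor out 2^4: 144 = 2^4·9; with 449 mod 8 = 1, (2/449) = +1; sign now +1; continue with (9/449)
flip (9/449) -> (449/9): both odd, 9 mod 4 = 1, 449 mod 4 = 1, so the flip contributes +1; sign now +1
(449/9): 449 mod 9 = 8, so (449/9) = (8/9)
factor out 2^3: 8 = 2^3·1; with 9 mod 8 = 1, (2/9) = +1; sign now +1; continue with (1/9)
reached (1/9) = 1, so the symbol is +1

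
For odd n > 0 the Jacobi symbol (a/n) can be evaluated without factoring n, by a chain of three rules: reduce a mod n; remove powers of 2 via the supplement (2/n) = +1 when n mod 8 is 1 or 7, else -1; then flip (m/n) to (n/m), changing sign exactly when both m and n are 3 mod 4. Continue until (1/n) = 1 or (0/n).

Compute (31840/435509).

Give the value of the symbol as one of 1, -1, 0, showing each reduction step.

factor out 2^5: 31840 = 2^5·995; with 435509 mod 8 = 5, (2/435509) = -1; sign now -1; continue with (995/435509)
flip (995/435509) -> (435509/995): both odd, 995 mod 4 = 3, 435509 mod 4 = 1, so the flip contributes +1; sign now -1
(435509/995): 435509 mod 995 = 694, so (435509/995) = (694/995)
factor out 2^1: 694 = 2^1·347; with 995 mod 8 = 3, (2/995) = -1; sign now +1; continue with (347/995)
flip (347/995) -> (995/347): both odd, 347 mod 4 = 3, 995 mod 4 = 3, so the flip contributes -1; sign now -1
(995/347): 995 mod 347 = 301, so (995/347) = (301/347)
flip (301/347) -> (347/301): both odd, 301 mod 4 = 1, 347 mod 4 = 3, so the flip contributes +1; sign now -1
(347/301): 347 mod 301 = 46, so (347/301) = (46/301)
factor out 2^1: 46 = 2^1·23; with 301 mod 8 = 5, (2/301) = -1; sign now +1; continue with (23/301)
flip (23/301) -> (301/23): both odd, 23 mod 4 = 3, 301 mod 4 = 1, so the flip contributes +1; sign now +1
(301/23): 301 mod 23 = 2, so (301/23) = (2/23)
factor out 2^1: 2 = 2^1·1; with 23 mod 8 = 7, (2/23) = +1; sign now +1; continue with (1/23)
reached (1/23) = 1, so the symbol is +1

1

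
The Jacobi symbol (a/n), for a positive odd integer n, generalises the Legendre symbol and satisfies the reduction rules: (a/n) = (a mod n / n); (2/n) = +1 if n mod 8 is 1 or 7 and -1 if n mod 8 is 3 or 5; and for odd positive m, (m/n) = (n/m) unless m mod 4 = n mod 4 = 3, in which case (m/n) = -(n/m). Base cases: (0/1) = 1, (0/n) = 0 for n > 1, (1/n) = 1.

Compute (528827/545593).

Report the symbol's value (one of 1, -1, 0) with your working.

reciprocity: (528827/545593) = +1·(545593/528827) since 528827 mod 4 = 3, 545593 mod 4 = 1; sign now +1
(545593/528827) = (16766/528827)   [reduce mod 528827]
16766 = 2^1·8383; (2/528827) = -1 since 528827 mod 8 = 3, so (16766/528827) = (-1)^1·(8383/528827); sign now -1
reciprocity: (8383/528827) = -1·(528827/8383) since 8383 mod 4 = 3, 528827 mod 4 = 3; sign now +1
(528827/8383) = (698/8383)   [reduce mod 8383]
698 = 2^1·349; (2/8383) = +1 since 8383 mod 8 = 7, so (698/8383) = (+1)^1·(349/8383); sign now +1
reciprocity: (349/8383) = +1·(8383/349) since 349 mod 4 = 1, 8383 mod 4 = 3; sign now +1
(8383/349) = (7/349)   [reduce mod 349]
reciprocity: (7/349) = +1·(349/7) since 7 mod 4 = 3, 349 mod 4 = 1; sign now +1
(349/7) = (6/7)   [reduce mod 7]
6 = 2^1·3; (2/7) = +1 since 7 mod 8 = 7, so (6/7) = (+1)^1·(3/7); sign now +1
reciprocity: (3/7) = -1·(7/3) since 3 mod 4 = 3, 7 mod 4 = 3; sign now -1
(7/3) = (1/3)   [reduce mod 3]
(1/3) = 1; final value = sign = -1

-1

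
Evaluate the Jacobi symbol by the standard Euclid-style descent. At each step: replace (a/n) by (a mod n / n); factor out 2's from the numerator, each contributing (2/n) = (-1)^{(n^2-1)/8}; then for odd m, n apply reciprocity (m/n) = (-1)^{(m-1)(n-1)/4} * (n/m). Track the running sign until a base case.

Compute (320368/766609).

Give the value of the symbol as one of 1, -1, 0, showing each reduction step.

320368 = 2^4·20023; (2/766609) = +1 since 766609 mod 8 = 1, so (320368/766609) = (+1)^4·(20023/766609); sign now +1
reciprocity: (20023/766609) = +1·(766609/20023) since 20023 mod 4 = 3, 766609 mod 4 = 1; sign now +1
(766609/20023) = (5735/20023)   [reduce mod 20023]
reciprocity: (5735/20023) = -1·(20023/5735) since 5735 mod 4 = 3, 20023 mod 4 = 3; sign now -1
(20023/5735) = (2818/5735)   [reduce mod 5735]
2818 = 2^1·1409; (2/5735) = +1 since 5735 mod 8 = 7, so (2818/5735) = (+1)^1·(1409/5735); sign now -1
reciprocity: (1409/5735) = +1·(5735/1409) since 1409 mod 4 = 1, 5735 mod 4 = 3; sign now -1
(5735/1409) = (99/1409)   [reduce mod 1409]
reciprocity: (99/1409) = +1·(1409/99) since 99 mod 4 = 3, 1409 mod 4 = 1; sign now -1
(1409/99) = (23/99)   [reduce mod 99]
reciprocity: (23/99) = -1·(99/23) since 23 mod 4 = 3, 99 mod 4 = 3; sign now +1
(99/23) = (7/23)   [reduce mod 23]
reciprocity: (7/23) = -1·(23/7) since 7 mod 4 = 3, 23 mod 4 = 3; sign now -1
(23/7) = (2/7)   [reduce mod 7]
2 = 2^1·1; (2/7) = +1 since 7 mod 8 = 7, so (2/7) = (+1)^1·(1/7); sign now -1
(1/7) = 1; final value = sign = -1

-1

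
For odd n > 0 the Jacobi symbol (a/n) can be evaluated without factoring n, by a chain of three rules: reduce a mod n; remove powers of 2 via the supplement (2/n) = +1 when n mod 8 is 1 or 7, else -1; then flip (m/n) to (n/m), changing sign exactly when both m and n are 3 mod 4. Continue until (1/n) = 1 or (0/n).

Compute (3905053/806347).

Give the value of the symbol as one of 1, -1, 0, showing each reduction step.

1

(3905053/806347): 3905053 mod 806347 = 679665, so (3905053/806347) = (679665/806347)
flip (679665/806347) -> (806347/679665): both odd, 679665 mod 4 = 1, 806347 mod 4 = 3, so the flip contributes +1; sign now +1
(806347/679665): 806347 mod 679665 = 126682, so (806347/679665) = (126682/679665)
factor out 2^1: 126682 = 2^1·63341; with 679665 mod 8 = 1, (2/679665) = +1; sign now +1; continue with (63341/679665)
flip (63341/679665) -> (679665/63341): both odd, 63341 mod 4 = 1, 679665 mod 4 = 1, so the flip contributes +1; sign now +1
(679665/63341): 679665 mod 63341 = 46255, so (679665/63341) = (46255/63341)
flip (46255/63341) -> (63341/46255): both odd, 46255 mod 4 = 3, 63341 mod 4 = 1, so the flip contributes +1; sign now +1
(63341/46255): 63341 mod 46255 = 17086, so (63341/46255) = (17086/46255)
factor out 2^1: 17086 = 2^1·8543; with 46255 mod 8 = 7, (2/46255) = +1; sign now +1; continue with (8543/46255)
flip (8543/46255) -> (46255/8543): both odd, 8543 mod 4 = 3, 46255 mod 4 = 3, so the flip contributes -1; sign now -1
(46255/8543): 46255 mod 8543 = 3540, so (46255/8543) = (3540/8543)
factor out 2^2: 3540 = 2^2·885; with 8543 mod 8 = 7, (2/8543) = +1; sign now -1; continue with (885/8543)
flip (885/8543) -> (8543/885): both odd, 885 mod 4 = 1, 8543 mod 4 = 3, so the flip contributes +1; sign now -1
(8543/885): 8543 mod 885 = 578, so (8543/885) = (578/885)
factor out 2^1: 578 = 2^1·289; with 885 mod 8 = 5, (2/885) = -1; sign now +1; continue with (289/885)
flip (289/885) -> (885/289): both odd, 289 mod 4 = 1, 885 mod 4 = 1, so the flip contributes +1; sign now +1
(885/289): 885 mod 289 = 18, so (885/289) = (18/289)
factor out 2^1: 18 = 2^1·9; with 289 mod 8 = 1, (2/289) = +1; sign now +1; continue with (9/289)
flip (9/289) -> (289/9): both odd, 9 mod 4 = 1, 289 mod 4 = 1, so the flip contributes +1; sign now +1
(289/9): 289 mod 9 = 1, so (289/9) = (1/9)
reached (1/9) = 1, so the symbol is +1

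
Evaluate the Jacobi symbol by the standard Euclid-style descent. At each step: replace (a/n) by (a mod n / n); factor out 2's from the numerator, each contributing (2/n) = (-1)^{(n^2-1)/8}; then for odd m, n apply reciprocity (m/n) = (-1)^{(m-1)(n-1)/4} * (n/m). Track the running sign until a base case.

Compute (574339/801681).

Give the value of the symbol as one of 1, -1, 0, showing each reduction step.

reciprocity: (574339/801681) = +1·(801681/574339) since 574339 mod 4 = 3, 801681 mod 4 = 1; sign now +1
(801681/574339) = (227342/574339)   [reduce mod 574339]
227342 = 2^1·113671; (2/574339) = -1 since 574339 mod 8 = 3, so (227342/574339) = (-1)^1·(113671/574339); sign now -1
reciprocity: (113671/574339) = -1·(574339/113671) since 113671 mod 4 = 3, 574339 mod 4 = 3; sign now +1
(574339/113671) = (5984/113671)   [reduce mod 113671]
5984 = 2^5·187; (2/113671) = +1 since 113671 mod 8 = 7, so (5984/113671) = (+1)^5·(187/113671); sign now +1
reciprocity: (187/113671) = -1·(113671/187) since 187 mod 4 = 3, 113671 mod 4 = 3; sign now -1
(113671/187) = (162/187)   [reduce mod 187]
162 = 2^1·81; (2/187) = -1 since 187 mod 8 = 3, so (162/187) = (-1)^1·(81/187); sign now +1
reciprocity: (81/187) = +1·(187/81) since 81 mod 4 = 1, 187 mod 4 = 3; sign now +1
(187/81) = (25/81)   [reduce mod 81]
reciprocity: (25/81) = +1·(81/25) since 25 mod 4 = 1, 81 mod 4 = 1; sign now +1
(81/25) = (6/25)   [reduce mod 25]
6 = 2^1·3; (2/25) = +1 since 25 mod 8 = 1, so (6/25) = (+1)^1·(3/25); sign now +1
reciprocity: (3/25) = +1·(25/3) since 3 mod 4 = 3, 25 mod 4 = 1; sign now +1
(25/3) = (1/3)   [reduce mod 3]
(1/3) = 1; final value = sign = +1

1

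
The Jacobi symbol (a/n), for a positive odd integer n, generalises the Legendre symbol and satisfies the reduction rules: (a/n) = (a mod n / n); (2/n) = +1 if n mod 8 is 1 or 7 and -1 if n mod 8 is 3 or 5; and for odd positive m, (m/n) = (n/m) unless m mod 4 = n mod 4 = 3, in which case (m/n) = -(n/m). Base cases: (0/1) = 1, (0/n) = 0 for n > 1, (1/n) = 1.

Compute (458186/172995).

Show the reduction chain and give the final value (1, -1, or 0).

1

(458186/172995) = (112196/172995)   [reduce mod 172995]
112196 = 2^2·28049; (2/172995) = -1 since 172995 mod 8 = 3, so (112196/172995) = (-1)^2·(28049/172995); sign now +1
reciprocity: (28049/172995) = +1·(172995/28049) since 28049 mod 4 = 1, 172995 mod 4 = 3; sign now +1
(172995/28049) = (4701/28049)   [reduce mod 28049]
reciprocity: (4701/28049) = +1·(28049/4701) since 4701 mod 4 = 1, 28049 mod 4 = 1; sign now +1
(28049/4701) = (4544/4701)   [reduce mod 4701]
4544 = 2^6·71; (2/4701) = -1 since 4701 mod 8 = 5, so (4544/4701) = (-1)^6·(71/4701); sign now +1
reciprocity: (71/4701) = +1·(4701/71) since 71 mod 4 = 3, 4701 mod 4 = 1; sign now +1
(4701/71) = (15/71)   [reduce mod 71]
reciprocity: (15/71) = -1·(71/15) since 15 mod 4 = 3, 71 mod 4 = 3; sign now -1
(71/15) = (11/15)   [reduce mod 15]
reciprocity: (11/15) = -1·(15/11) since 11 mod 4 = 3, 15 mod 4 = 3; sign now +1
(15/11) = (4/11)   [reduce mod 11]
4 = 2^2·1; (2/11) = -1 since 11 mod 8 = 3, so (4/11) = (-1)^2·(1/11); sign now +1
(1/11) = 1; final value = sign = +1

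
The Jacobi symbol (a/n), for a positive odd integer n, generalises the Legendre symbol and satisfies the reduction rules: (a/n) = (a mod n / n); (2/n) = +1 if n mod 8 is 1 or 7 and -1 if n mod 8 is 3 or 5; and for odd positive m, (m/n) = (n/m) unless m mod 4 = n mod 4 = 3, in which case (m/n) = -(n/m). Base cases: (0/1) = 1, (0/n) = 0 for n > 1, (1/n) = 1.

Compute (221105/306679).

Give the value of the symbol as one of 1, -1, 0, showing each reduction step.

flip (221105/306679) -> (306679/221105): both odd, 221105 mod 4 = 1, 306679 mod 4 = 3, so the flip contributes +1; sign now +1
(306679/221105): 306679 mod 221105 = 85574, so (306679/221105) = (85574/221105)
factor out 2^1: 85574 = 2^1·42787; with 221105 mod 8 = 1, (2/221105) = +1; sign now +1; continue with (42787/221105)
flip (42787/221105) -> (221105/42787): both odd, 42787 mod 4 = 3, 221105 mod 4 = 1, so the flip contributes +1; sign now +1
(221105/42787): 221105 mod 42787 = 7170, so (221105/42787) = (7170/42787)
factor out 2^1: 7170 = 2^1·3585; with 42787 mod 8 = 3, (2/42787) = -1; sign now -1; continue with (3585/42787)
flip (3585/42787) -> (42787/3585): both odd, 3585 mod 4 = 1, 42787 mod 4 = 3, so the flip contributes +1; sign now -1
(42787/3585): 42787 mod 3585 = 3352, so (42787/3585) = (3352/3585)
factor out 2^3: 3352 = 2^3·419; with 3585 mod 8 = 1, (2/3585) = +1; sign now -1; continue with (419/3585)
flip (419/3585) -> (3585/419): both odd, 419 mod 4 = 3, 3585 mod 4 = 1, so the flip contributes +1; sign now -1
(3585/419): 3585 mod 419 = 233, so (3585/419) = (233/419)
flip (233/419) -> (419/233): both odd, 233 mod 4 = 1, 419 mod 4 = 3, so the flip contributes +1; sign now -1
(419/233): 419 mod 233 = 186, so (419/233) = (186/233)
factor out 2^1: 186 = 2^1·93; with 233 mod 8 = 1, (2/233) = +1; sign now -1; continue with (93/233)
flip (93/233) -> (233/93): both odd, 93 mod 4 = 1, 233 mod 4 = 1, so the flip contributes +1; sign now -1
(233/93): 233 mod 93 = 47, so (233/93) = (47/93)
flip (47/93) -> (93/47): both odd, 47 mod 4 = 3, 93 mod 4 = 1, so the flip contributes +1; sign now -1
(93/47): 93 mod 47 = 46, so (93/47) = (46/47)
factor out 2^1: 46 = 2^1·23; with 47 mod 8 = 7, (2/47) = +1; sign now -1; continue with (23/47)
flip (23/47) -> (47/23): both odd, 23 mod 4 = 3, 47 mod 4 = 3, so the flip contributes -1; sign now +1
(47/23): 47 mod 23 = 1, so (47/23) = (1/23)
reached (1/23) = 1, so the symbol is +1

1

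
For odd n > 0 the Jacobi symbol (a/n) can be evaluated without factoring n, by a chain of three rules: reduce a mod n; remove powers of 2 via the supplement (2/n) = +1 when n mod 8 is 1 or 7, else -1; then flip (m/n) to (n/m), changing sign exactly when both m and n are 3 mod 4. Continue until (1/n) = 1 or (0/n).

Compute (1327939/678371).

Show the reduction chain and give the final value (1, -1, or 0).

-1

(1327939/678371) = (649568/678371)   [reduce mod 678371]
649568 = 2^5·20299; (2/678371) = -1 since 678371 mod 8 = 3, so (649568/678371) = (-1)^5·(20299/678371); sign now -1
reciprocity: (20299/678371) = -1·(678371/20299) since 20299 mod 4 = 3, 678371 mod 4 = 3; sign now +1
(678371/20299) = (8504/20299)   [reduce mod 20299]
8504 = 2^3·1063; (2/20299) = -1 since 20299 mod 8 = 3, so (8504/20299) = (-1)^3·(1063/20299); sign now -1
reciprocity: (1063/20299) = -1·(20299/1063) since 1063 mod 4 = 3, 20299 mod 4 = 3; sign now +1
(20299/1063) = (102/1063)   [reduce mod 1063]
102 = 2^1·51; (2/1063) = +1 since 1063 mod 8 = 7, so (102/1063) = (+1)^1·(51/1063); sign now +1
reciprocity: (51/1063) = -1·(1063/51) since 51 mod 4 = 3, 1063 mod 4 = 3; sign now -1
(1063/51) = (43/51)   [reduce mod 51]
reciprocity: (43/51) = -1·(51/43) since 43 mod 4 = 3, 51 mod 4 = 3; sign now +1
(51/43) = (8/43)   [reduce mod 43]
8 = 2^3·1; (2/43) = -1 since 43 mod 8 = 3, so (8/43) = (-1)^3·(1/43); sign now -1
(1/43) = 1; final value = sign = -1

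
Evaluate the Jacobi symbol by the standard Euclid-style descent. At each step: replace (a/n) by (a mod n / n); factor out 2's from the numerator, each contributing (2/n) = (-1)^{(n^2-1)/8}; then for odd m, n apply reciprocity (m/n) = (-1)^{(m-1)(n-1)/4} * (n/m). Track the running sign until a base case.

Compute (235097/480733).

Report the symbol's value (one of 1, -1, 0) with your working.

-1

reciprocity: (235097/480733) = +1·(480733/235097) since 235097 mod 4 = 1, 480733 mod 4 = 1; sign now +1
(480733/235097) = (10539/235097)   [reduce mod 235097]
reciprocity: (10539/235097) = +1·(235097/10539) since 10539 mod 4 = 3, 235097 mod 4 = 1; sign now +1
(235097/10539) = (3239/10539)   [reduce mod 10539]
reciprocity: (3239/10539) = -1·(10539/3239) since 3239 mod 4 = 3, 10539 mod 4 = 3; sign now -1
(10539/3239) = (822/3239)   [reduce mod 3239]
822 = 2^1·411; (2/3239) = +1 since 3239 mod 8 = 7, so (822/3239) = (+1)^1·(411/3239); sign now -1
reciprocity: (411/3239) = -1·(3239/411) since 411 mod 4 = 3, 3239 mod 4 = 3; sign now +1
(3239/411) = (362/411)   [reduce mod 411]
362 = 2^1·181; (2/411) = -1 since 411 mod 8 = 3, so (362/411) = (-1)^1·(181/411); sign now -1
reciprocity: (181/411) = +1·(411/181) since 181 mod 4 = 1, 411 mod 4 = 3; sign now -1
(411/181) = (49/181)   [reduce mod 181]
reciprocity: (49/181) = +1·(181/49) since 49 mod 4 = 1, 181 mod 4 = 1; sign now -1
(181/49) = (34/49)   [reduce mod 49]
34 = 2^1·17; (2/49) = +1 since 49 mod 8 = 1, so (34/49) = (+1)^1·(17/49); sign now -1
reciprocity: (17/49) = +1·(49/17) since 17 mod 4 = 1, 49 mod 4 = 1; sign now -1
(49/17) = (15/17)   [reduce mod 17]
reciprocity: (15/17) = +1·(17/15) since 15 mod 4 = 3, 17 mod 4 = 1; sign now -1
(17/15) = (2/15)   [reduce mod 15]
2 = 2^1·1; (2/15) = +1 since 15 mod 8 = 7, so (2/15) = (+1)^1·(1/15); sign now -1
(1/15) = 1; final value = sign = -1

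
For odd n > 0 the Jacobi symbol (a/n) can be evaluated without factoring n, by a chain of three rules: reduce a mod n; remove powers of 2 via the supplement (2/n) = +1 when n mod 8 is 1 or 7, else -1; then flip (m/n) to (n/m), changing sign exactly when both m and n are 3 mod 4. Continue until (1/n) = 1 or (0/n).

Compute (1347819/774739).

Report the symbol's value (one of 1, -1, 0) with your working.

(1347819/774739): 1347819 mod 774739 = 573080, so (1347819/774739) = (573080/774739)
factor out 2^3: 573080 = 2^3·71635; with 774739 mod 8 = 3, (2/774739) = -1; sign now -1; continue with (71635/774739)
flip (71635/774739) -> (774739/71635): both odd, 71635 mod 4 = 3, 774739 mod 4 = 3, so the flip contributes -1; sign now +1
(774739/71635): 774739 mod 71635 = 58389, so (774739/71635) = (58389/71635)
flip (58389/71635) -> (71635/58389): both odd, 58389 mod 4 = 1, 71635 mod 4 = 3, so the flip contributes +1; sign now +1
(71635/58389): 71635 mod 58389 = 13246, so (71635/58389) = (13246/58389)
factor out 2^1: 13246 = 2^1·6623; with 58389 mod 8 = 5, (2/58389) = -1; sign now -1; continue with (6623/58389)
flip (6623/58389) -> (58389/6623): both odd, 6623 mod 4 = 3, 58389 mod 4 = 1, so the flip contributes +1; sign now -1
(58389/6623): 58389 mod 6623 = 5405, so (58389/6623) = (5405/6623)
flip (5405/6623) -> (6623/5405): both odd, 5405 mod 4 = 1, 6623 mod 4 = 3, so the flip contributes +1; sign now -1
(6623/5405): 6623 mod 5405 = 1218, so (6623/5405) = (1218/5405)
factor out 2^1: 1218 = 2^1·609; with 5405 mod 8 = 5, (2/5405) = -1; sign now +1; continue with (609/5405)
flip (609/5405) -> (5405/609): both odd, 609 mod 4 = 1, 5405 mod 4 = 1, so the flip contributes +1; sign now +1
(5405/609): 5405 mod 609 = 533, so (5405/609) = (533/609)
flip (533/609) -> (609/533): both odd, 533 mod 4 = 1, 609 mod 4 = 1, so the flip contributes +1; sign now +1
(609/533): 609 mod 533 = 76, so (609/533) = (76/533)
factor out 2^2: 76 = 2^2·19; with 533 mod 8 = 5, (2/533) = -1; sign now +1; continue with (19/533)
flip (19/533) -> (533/19): both odd, 19 mod 4 = 3, 533 mod 4 = 1, so the flip contributes +1; sign now +1
(533/19): 533 mod 19 = 1, so (533/19) = (1/19)
reached (1/19) = 1, so the symbol is +1

1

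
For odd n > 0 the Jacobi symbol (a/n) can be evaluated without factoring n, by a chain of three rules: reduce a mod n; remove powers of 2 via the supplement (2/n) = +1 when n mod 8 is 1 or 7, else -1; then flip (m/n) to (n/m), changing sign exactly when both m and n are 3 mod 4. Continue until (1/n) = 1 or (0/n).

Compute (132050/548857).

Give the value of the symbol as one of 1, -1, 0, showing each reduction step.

132050 = 2^1·66025; (2/548857) = +1 since 548857 mod 8 = 1, so (132050/548857) = (+1)^1·(66025/548857); sign now +1
reciprocity: (66025/548857) = +1·(548857/66025) since 66025 mod 4 = 1, 548857 mod 4 = 1; sign now +1
(548857/66025) = (20657/66025)   [reduce mod 66025]
reciprocity: (20657/66025) = +1·(66025/20657) since 20657 mod 4 = 1, 66025 mod 4 = 1; sign now +1
(66025/20657) = (4054/20657)   [reduce mod 20657]
4054 = 2^1·2027; (2/20657) = +1 since 20657 mod 8 = 1, so (4054/20657) = (+1)^1·(2027/20657); sign now +1
reciprocity: (2027/20657) = +1·(20657/2027) since 2027 mod 4 = 3, 20657 mod 4 = 1; sign now +1
(20657/2027) = (387/2027)   [reduce mod 2027]
reciprocity: (387/2027) = -1·(2027/387) since 387 mod 4 = 3, 2027 mod 4 = 3; sign now -1
(2027/387) = (92/387)   [reduce mod 387]
92 = 2^2·23; (2/387) = -1 since 387 mod 8 = 3, so (92/387) = (-1)^2·(23/387); sign now -1
reciprocity: (23/387) = -1·(387/23) since 23 mod 4 = 3, 387 mod 4 = 3; sign now +1
(387/23) = (19/23)   [reduce mod 23]
reciprocity: (19/23) = -1·(23/19) since 19 mod 4 = 3, 23 mod 4 = 3; sign now -1
(23/19) = (4/19)   [reduce mod 19]
4 = 2^2·1; (2/19) = -1 since 19 mod 8 = 3, so (4/19) = (-1)^2·(1/19); sign now -1
(1/19) = 1; final value = sign = -1

-1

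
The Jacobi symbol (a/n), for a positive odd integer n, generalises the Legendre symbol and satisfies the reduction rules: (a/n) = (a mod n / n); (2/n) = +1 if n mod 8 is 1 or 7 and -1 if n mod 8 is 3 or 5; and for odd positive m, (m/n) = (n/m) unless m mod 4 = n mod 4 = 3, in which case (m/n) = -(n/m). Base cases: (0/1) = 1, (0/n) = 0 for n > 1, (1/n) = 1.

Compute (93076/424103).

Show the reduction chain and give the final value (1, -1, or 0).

factor out 2^2: 93076 = 2^2·23269; with 424103 mod 8 = 7, (2/424103) = +1; sign now +1; continue with (23269/424103)
flip (23269/424103) -> (424103/23269): both odd, 23269 mod 4 = 1, 424103 mod 4 = 3, so the flip contributes +1; sign now +1
(424103/23269): 424103 mod 23269 = 5261, so (424103/23269) = (5261/23269)
flip (5261/23269) -> (23269/5261): both odd, 5261 mod 4 = 1, 23269 mod 4 = 1, so the flip contributes +1; sign now +1
(23269/5261): 23269 mod 5261 = 2225, so (23269/5261) = (2225/5261)
flip (2225/5261) -> (5261/2225): both odd, 2225 mod 4 = 1, 5261 mod 4 = 1, so the flip contributes +1; sign now +1
(5261/2225): 5261 mod 2225 = 811, so (5261/2225) = (811/2225)
flip (811/2225) -> (2225/811): both odd, 811 mod 4 = 3, 2225 mod 4 = 1, so the flip contributes +1; sign now +1
(2225/811): 2225 mod 811 = 603, so (2225/811) = (603/811)
flip (603/811) -> (811/603): both odd, 603 mod 4 = 3, 811 mod 4 = 3, so the flip contributes -1; sign now -1
(811/603): 811 mod 603 = 208, so (811/603) = (208/603)
factor out 2^4: 208 = 2^4·13; with 603 mod 8 = 3, (2/603) = -1; sign now -1; continue with (13/603)
flip (13/603) -> (603/13): both odd, 13 mod 4 = 1, 603 mod 4 = 3, so the flip contributes +1; sign now -1
(603/13): 603 mod 13 = 5, so (603/13) = (5/13)
flip (5/13) -> (13/5): both odd, 5 mod 4 = 1, 13 mod 4 = 1, so the flip contributes +1; sign now -1
(13/5): 13 mod 5 = 3, so (13/5) = (3/5)
flip (3/5) -> (5/3): both odd, 3 mod 4 = 3, 5 mod 4 = 1, so the flip contributes +1; sign now -1
(5/3): 5 mod 3 = 2, so (5/3) = (2/3)
factor out 2^1: 2 = 2^1·1; with 3 mod 8 = 3, (2/3) = -1; sign now +1; continue with (1/3)
reached (1/3) = 1, so the symbol is +1

1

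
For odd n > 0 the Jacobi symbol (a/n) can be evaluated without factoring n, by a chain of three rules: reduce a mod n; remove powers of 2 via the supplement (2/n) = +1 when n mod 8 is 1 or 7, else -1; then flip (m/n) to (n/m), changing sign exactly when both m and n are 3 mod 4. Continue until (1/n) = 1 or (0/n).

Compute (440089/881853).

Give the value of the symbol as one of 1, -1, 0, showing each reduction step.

1

flip (440089/881853) -> (881853/440089): both odd, 440089 mod 4 = 1, 881853 mod 4 = 1, so the flip contributes +1; sign now +1
(881853/440089): 881853 mod 440089 = 1675, so (881853/440089) = (1675/440089)
flip (1675/440089) -> (440089/1675): both odd, 1675 mod 4 = 3, 440089 mod 4 = 1, so the flip contributes +1; sign now +1
(440089/1675): 440089 mod 1675 = 1239, so (440089/1675) = (1239/1675)
flip (1239/1675) -> (1675/1239): both odd, 1239 mod 4 = 3, 1675 mod 4 = 3, so the flip contributes -1; sign now -1
(1675/1239): 1675 mod 1239 = 436, so (1675/1239) = (436/1239)
factor out 2^2: 436 = 2^2·109; with 1239 mod 8 = 7, (2/1239) = +1; sign now -1; continue with (109/1239)
flip (109/1239) -> (1239/109): both odd, 109 mod 4 = 1, 1239 mod 4 = 3, so the flip contributes +1; sign now -1
(1239/109): 1239 mod 109 = 40, so (1239/109) = (40/109)
factor out 2^3: 40 = 2^3·5; with 109 mod 8 = 5, (2/109) = -1; sign now +1; continue with (5/109)
flip (5/109) -> (109/5): both odd, 5 mod 4 = 1, 109 mod 4 = 1, so the flip contributes +1; sign now +1
(109/5): 109 mod 5 = 4, so (109/5) = (4/5)
factor out 2^2: 4 = 2^2·1; with 5 mod 8 = 5, (2/5) = -1; sign now +1; continue with (1/5)
reached (1/5) = 1, so the symbol is +1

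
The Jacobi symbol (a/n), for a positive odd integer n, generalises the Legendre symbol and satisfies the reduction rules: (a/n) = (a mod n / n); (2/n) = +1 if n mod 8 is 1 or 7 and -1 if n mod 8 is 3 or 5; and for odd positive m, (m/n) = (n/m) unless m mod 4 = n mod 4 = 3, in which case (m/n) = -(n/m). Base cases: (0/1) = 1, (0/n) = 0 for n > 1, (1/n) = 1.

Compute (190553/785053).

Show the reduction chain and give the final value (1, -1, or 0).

1

reciprocity: (190553/785053) = +1·(785053/190553) since 190553 mod 4 = 1, 785053 mod 4 = 1; sign now +1
(785053/190553) = (22841/190553)   [reduce mod 190553]
reciprocity: (22841/190553) = +1·(190553/22841) since 22841 mod 4 = 1, 190553 mod 4 = 1; sign now +1
(190553/22841) = (7825/22841)   [reduce mod 22841]
reciprocity: (7825/22841) = +1·(22841/7825) since 7825 mod 4 = 1, 22841 mod 4 = 1; sign now +1
(22841/7825) = (7191/7825)   [reduce mod 7825]
reciprocity: (7191/7825) = +1·(7825/7191) since 7191 mod 4 = 3, 7825 mod 4 = 1; sign now +1
(7825/7191) = (634/7191)   [reduce mod 7191]
634 = 2^1·317; (2/7191) = +1 since 7191 mod 8 = 7, so (634/7191) = (+1)^1·(317/7191); sign now +1
reciprocity: (317/7191) = +1·(7191/317) since 317 mod 4 = 1, 7191 mod 4 = 3; sign now +1
(7191/317) = (217/317)   [reduce mod 317]
reciprocity: (217/317) = +1·(317/217) since 217 mod 4 = 1, 317 mod 4 = 1; sign now +1
(317/217) = (100/217)   [reduce mod 217]
100 = 2^2·25; (2/217) = +1 since 217 mod 8 = 1, so (100/217) = (+1)^2·(25/217); sign now +1
reciprocity: (25/217) = +1·(217/25) since 25 mod 4 = 1, 217 mod 4 = 1; sign now +1
(217/25) = (17/25)   [reduce mod 25]
reciprocity: (17/25) = +1·(25/17) since 17 mod 4 = 1, 25 mod 4 = 1; sign now +1
(25/17) = (8/17)   [reduce mod 17]
8 = 2^3·1; (2/17) = +1 since 17 mod 8 = 1, so (8/17) = (+1)^3·(1/17); sign now +1
(1/17) = 1; final value = sign = +1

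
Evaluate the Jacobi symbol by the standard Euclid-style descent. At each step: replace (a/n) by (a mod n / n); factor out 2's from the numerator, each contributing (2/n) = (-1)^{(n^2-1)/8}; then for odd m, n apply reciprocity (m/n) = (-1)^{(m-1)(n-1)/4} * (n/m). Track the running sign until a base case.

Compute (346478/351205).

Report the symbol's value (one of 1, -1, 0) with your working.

1

factor out 2^1: 346478 = 2^1·173239; with 351205 mod 8 = 5, (2/351205) = -1; sign now -1; continue with (173239/351205)
flip (173239/351205) -> (351205/173239): both odd, 173239 mod 4 = 3, 351205 mod 4 = 1, so the flip contributes +1; sign now -1
(351205/173239): 351205 mod 173239 = 4727, so (351205/173239) = (4727/173239)
flip (4727/173239) -> (173239/4727): both odd, 4727 mod 4 = 3, 173239 mod 4 = 3, so the flip contributes -1; sign now +1
(173239/4727): 173239 mod 4727 = 3067, so (173239/4727) = (3067/4727)
flip (3067/4727) -> (4727/3067): both odd, 3067 mod 4 = 3, 4727 mod 4 = 3, so the flip contributes -1; sign now -1
(4727/3067): 4727 mod 3067 = 1660, so (4727/3067) = (1660/3067)
factor out 2^2: 1660 = 2^2·415; with 3067 mod 8 = 3, (2/3067) = -1; sign now -1; continue with (415/3067)
flip (415/3067) -> (3067/415): both odd, 415 mod 4 = 3, 3067 mod 4 = 3, so the flip contributes -1; sign now +1
(3067/415): 3067 mod 415 = 162, so (3067/415) = (162/415)
factor out 2^1: 162 = 2^1·81; with 415 mod 8 = 7, (2/415) = +1; sign now +1; continue with (81/415)
flip (81/415) -> (415/81): both odd, 81 mod 4 = 1, 415 mod 4 = 3, so the flip contributes +1; sign now +1
(415/81): 415 mod 81 = 10, so (415/81) = (10/81)
factor out 2^1: 10 = 2^1·5; with 81 mod 8 = 1, (2/81) = +1; sign now +1; continue with (5/81)
flip (5/81) -> (81/5): both odd, 5 mod 4 = 1, 81 mod 4 = 1, so the flip contributes +1; sign now +1
(81/5): 81 mod 5 = 1, so (81/5) = (1/5)
reached (1/5) = 1, so the symbol is +1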